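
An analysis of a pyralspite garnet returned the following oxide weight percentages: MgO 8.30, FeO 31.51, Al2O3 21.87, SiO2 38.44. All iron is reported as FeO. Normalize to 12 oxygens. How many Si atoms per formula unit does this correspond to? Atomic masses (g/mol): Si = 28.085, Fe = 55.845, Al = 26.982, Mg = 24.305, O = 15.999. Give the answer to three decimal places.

2.990 Si apfu

8.30 wt% MgO ÷ 40.304 g/mol = 0.20593 mol, giving 0.20593 Mg and 0.20593 O.
31.51 wt% FeO ÷ 71.844 g/mol = 0.43859 mol, giving 0.43859 Fe and 0.43859 O.
21.87 wt% Al2O3 ÷ 101.961 g/mol = 0.21449 mol, giving 0.42898 Al and 0.64347 O.
38.44 wt% SiO2 ÷ 60.083 g/mol = 0.63978 mol, giving 0.63978 Si and 1.27956 O.
Oxygen sums to 2.56755; scaling by 12/2.56755 = 4.67372 puts the formula on 12 O.
Si: 0.63978 × 4.67372 = 2.990 atoms per formula unit.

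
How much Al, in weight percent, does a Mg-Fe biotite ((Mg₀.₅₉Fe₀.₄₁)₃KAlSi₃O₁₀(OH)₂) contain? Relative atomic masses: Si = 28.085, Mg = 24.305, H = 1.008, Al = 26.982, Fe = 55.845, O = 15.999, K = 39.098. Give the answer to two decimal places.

Formula mass = 1.77·24.305 + 1.23·55.845 + 1·39.098 + 1·26.982 + 3·28.085 + 12·15.999 + 2·1.008 = 456.048 g/mol, of which 26.982 g is Al.
So Al makes up 26.982/456.048 = 0.0592 of the mass, i.e. 5.92%.

5.92 weight percent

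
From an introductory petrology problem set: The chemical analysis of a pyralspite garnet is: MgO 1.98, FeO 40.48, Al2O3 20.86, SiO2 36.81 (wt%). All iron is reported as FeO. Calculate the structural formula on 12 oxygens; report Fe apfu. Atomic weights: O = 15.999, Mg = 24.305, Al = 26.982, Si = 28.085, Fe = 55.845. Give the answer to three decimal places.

2.758 Fe apfu

1.98 wt% MgO ÷ 40.304 g/mol = 0.04913 mol, giving 0.04913 Mg and 0.04913 O.
40.48 wt% FeO ÷ 71.844 g/mol = 0.56344 mol, giving 0.56344 Fe and 0.56344 O.
20.86 wt% Al2O3 ÷ 101.961 g/mol = 0.20459 mol, giving 0.40918 Al and 0.61377 O.
36.81 wt% SiO2 ÷ 60.083 g/mol = 0.61265 mol, giving 0.61265 Si and 1.22530 O.
Oxygen sums to 2.45164; scaling by 12/2.45164 = 4.89468 puts the formula on 12 O.
Fe: 0.56344 × 4.89468 = 2.758 atoms per formula unit.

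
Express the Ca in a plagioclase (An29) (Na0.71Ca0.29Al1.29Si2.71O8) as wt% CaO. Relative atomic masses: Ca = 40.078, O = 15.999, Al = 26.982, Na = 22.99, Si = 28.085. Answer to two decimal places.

6.09 wt%

M(Na0.71Ca0.29Al1.29Si2.71O8) = 266.855 g/mol; M(CaO) = 56.077 g/mol.
Moles CaO per formula unit = 0.29 Ca ÷ 1 = 0.2900.
CaO fraction = (0.2900 × 56.077) / 266.855 = 16.262/266.855 = 0.0609.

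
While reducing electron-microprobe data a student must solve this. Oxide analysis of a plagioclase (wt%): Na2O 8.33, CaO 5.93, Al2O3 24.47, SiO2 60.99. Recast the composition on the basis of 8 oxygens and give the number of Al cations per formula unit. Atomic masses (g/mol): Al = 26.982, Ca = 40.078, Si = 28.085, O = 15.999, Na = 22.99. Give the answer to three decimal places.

Na2O: 8.33/61.979 = 0.13440 mol → 0.26880 mol Na, 0.13440 mol O.
CaO: 5.93/56.077 = 0.10575 mol → 0.10575 mol Ca, 0.10575 mol O.
Al2O3: 24.47/101.961 = 0.23999 mol → 0.47998 mol Al, 0.71997 mol O.
SiO2: 60.99/60.083 = 1.01510 mol → 1.01510 mol Si, 2.03020 mol O.
Total oxygen = 2.99032 mol. Normalization factor = 8/2.99032 = 2.67530.
Al per 8 O = 0.47998 × 2.67530 = 1.284.

1.284 Al apfu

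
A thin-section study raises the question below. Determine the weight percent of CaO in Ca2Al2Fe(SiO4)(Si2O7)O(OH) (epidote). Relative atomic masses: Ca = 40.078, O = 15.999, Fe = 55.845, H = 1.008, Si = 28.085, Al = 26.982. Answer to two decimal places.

23.21 wt%

Molar mass of Ca2Al2Fe(SiO4)(Si2O7)O(OH) = 2×40.078 + 2×26.982 + 1×55.845 + 3×28.085 + 13×15.999 + 1×1.008 = 483.215 g/mol.
Each formula unit contains 2 Ca, equivalent to 2/1 = 2.0000 mol CaO.
M(CaO) = 1×40.078 + 1×15.999 = 56.077 g/mol.
Mass of CaO per formula unit = 2.0000 × 56.077 = 112.154 g.
CaO wt% = 112.154 / 483.215 × 100 = 23.21%.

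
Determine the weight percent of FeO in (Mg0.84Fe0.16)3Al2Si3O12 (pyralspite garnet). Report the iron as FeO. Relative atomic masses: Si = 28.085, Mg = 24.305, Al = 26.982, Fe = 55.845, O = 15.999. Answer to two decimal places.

Formula mass = 418.261 g/mol.
0.48 Fe → 0.4800 mol FeO per formula unit; M(FeO) = 71.844, so FeO mass = 34.485 g.
34.485/418.261 × 100 = 8.24 wt%.

8.24 wt%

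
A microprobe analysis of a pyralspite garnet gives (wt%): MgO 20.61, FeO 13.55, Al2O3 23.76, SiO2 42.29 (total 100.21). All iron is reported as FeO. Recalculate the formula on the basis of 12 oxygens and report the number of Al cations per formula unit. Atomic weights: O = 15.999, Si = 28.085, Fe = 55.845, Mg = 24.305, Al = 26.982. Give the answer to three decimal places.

1.993 Al apfu

20.61 wt% MgO ÷ 40.304 g/mol = 0.51136 mol, giving 0.51136 Mg and 0.51136 O.
13.55 wt% FeO ÷ 71.844 g/mol = 0.18860 mol, giving 0.18860 Fe and 0.18860 O.
23.76 wt% Al2O3 ÷ 101.961 g/mol = 0.23303 mol, giving 0.46606 Al and 0.69909 O.
42.29 wt% SiO2 ÷ 60.083 g/mol = 0.70386 mol, giving 0.70386 Si and 1.40772 O.
Oxygen sums to 2.80677; scaling by 12/2.80677 = 4.27538 puts the formula on 12 O.
Al: 0.46606 × 4.27538 = 1.993 atoms per formula unit.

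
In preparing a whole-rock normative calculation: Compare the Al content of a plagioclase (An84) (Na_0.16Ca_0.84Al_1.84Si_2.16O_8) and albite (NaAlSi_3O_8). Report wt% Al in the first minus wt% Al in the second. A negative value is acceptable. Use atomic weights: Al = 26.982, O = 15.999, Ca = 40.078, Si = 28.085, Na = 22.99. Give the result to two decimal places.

7.72 percentage points

M(Na_0.16Ca_0.84Al_1.84Si_2.16O_8) = 275.646 g/mol, so wt% Al = 49.647/275.646 × 100 = 18.01%.
M(NaAlSi_3O_8) = 262.219 g/mol, so wt% Al = 26.982/262.219 × 100 = 10.29%.
18.01 − 10.29 = 7.72 pp.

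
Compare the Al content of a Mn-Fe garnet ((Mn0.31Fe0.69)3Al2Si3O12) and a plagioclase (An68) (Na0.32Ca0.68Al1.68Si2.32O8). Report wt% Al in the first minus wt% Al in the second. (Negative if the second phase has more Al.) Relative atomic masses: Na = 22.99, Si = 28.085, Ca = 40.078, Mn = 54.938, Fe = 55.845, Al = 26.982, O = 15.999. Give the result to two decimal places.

Al in (Mn0.31Fe0.69)3Al2Si3O12: molar mass 496.898 g/mol; 2×26.982 = 53.964 g → 10.86 wt%.
Al in Na0.32Ca0.68Al1.68Si2.32O8: molar mass 273.089 g/mol; 1.68×26.982 = 45.330 g → 16.60 wt%.
Difference = 10.86 − 16.60 = -5.74 percentage points.

-5.74 percentage points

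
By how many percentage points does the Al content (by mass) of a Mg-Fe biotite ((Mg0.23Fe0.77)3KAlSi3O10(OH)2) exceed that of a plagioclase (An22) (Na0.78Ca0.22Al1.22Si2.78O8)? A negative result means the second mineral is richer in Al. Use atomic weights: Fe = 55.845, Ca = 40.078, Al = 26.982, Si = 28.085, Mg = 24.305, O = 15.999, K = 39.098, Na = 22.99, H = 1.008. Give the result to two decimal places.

Al in (Mg0.23Fe0.77)3KAlSi3O10(OH)2: molar mass 490.111 g/mol; 1×26.982 = 26.982 g → 5.51 wt%.
Al in Na0.78Ca0.22Al1.22Si2.78O8: molar mass 265.736 g/mol; 1.22×26.982 = 32.918 g → 12.39 wt%.
Difference = 5.51 − 12.39 = -6.88 percentage points.

-6.88 percentage points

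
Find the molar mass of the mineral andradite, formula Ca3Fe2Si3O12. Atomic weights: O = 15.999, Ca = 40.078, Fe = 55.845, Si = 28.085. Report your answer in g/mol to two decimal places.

The formula mass is the sum 3·40.078 + 2·55.845 + 3·28.085 + 12·15.999.

508.17 g/mol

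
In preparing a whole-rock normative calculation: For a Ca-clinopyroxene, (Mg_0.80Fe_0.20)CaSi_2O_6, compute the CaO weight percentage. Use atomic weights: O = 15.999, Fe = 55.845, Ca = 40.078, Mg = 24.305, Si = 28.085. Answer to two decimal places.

Molar mass of (Mg_0.80Fe_0.20)CaSi_2O_6 = 0.80*24.305 + 0.20*55.845 + 1*40.078 + 2*28.085 + 6*15.999 = 222.855 g/mol.
Each formula unit contains 1 Ca, equivalent to 1/1 = 1.0000 mol CaO.
M(CaO) = 1×40.078 + 1×15.999 = 56.077 g/mol.
Mass of CaO per formula unit = 1.0000 × 56.077 = 56.077 g.
CaO wt% = 56.077 / 222.855 × 100 = 25.16%.

25.16 wt%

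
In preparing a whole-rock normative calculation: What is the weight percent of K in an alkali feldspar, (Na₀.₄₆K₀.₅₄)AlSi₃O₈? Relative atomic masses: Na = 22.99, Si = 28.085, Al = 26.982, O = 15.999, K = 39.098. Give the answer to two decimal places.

M((Na₀.₄₆K₀.₅₄)AlSi₃O₈) = 270.917 g/mol.
K contributes 0.54 × 39.098 = 21.113 g per mole.
21.113/270.917 = 0.0779 → 7.79%.

7.79 wt%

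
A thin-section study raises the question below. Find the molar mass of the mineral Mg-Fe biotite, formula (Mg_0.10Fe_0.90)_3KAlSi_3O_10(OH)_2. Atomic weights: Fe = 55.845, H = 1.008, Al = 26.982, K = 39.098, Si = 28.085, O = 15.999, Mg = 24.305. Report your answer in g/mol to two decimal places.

502.41 g/mol

The formula mass is the sum 0.30(24.305) + 2.70(55.845) + 1(39.098) + 1(26.982) + 3(28.085) + 12(15.999) + 2(1.008).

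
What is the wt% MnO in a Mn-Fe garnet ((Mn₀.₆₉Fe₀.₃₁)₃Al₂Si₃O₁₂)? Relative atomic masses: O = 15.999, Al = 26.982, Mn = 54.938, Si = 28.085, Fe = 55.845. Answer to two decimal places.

Formula mass = 495.865 g/mol.
2.07 Mn → 2.0700 mol MnO per formula unit; M(MnO) = 70.937, so MnO mass = 146.840 g.
146.840/495.865 × 100 = 29.61 wt%.

29.61 wt%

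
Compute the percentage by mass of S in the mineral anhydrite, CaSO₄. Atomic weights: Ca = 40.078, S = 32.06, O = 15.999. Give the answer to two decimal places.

23.55 wt%

Formula mass = 1·40.078 + 1·32.06 + 4·15.999 = 136.134 g/mol, of which 32.060 g is S.
So S makes up 32.060/136.134 = 0.2355 of the mass, i.e. 23.55%.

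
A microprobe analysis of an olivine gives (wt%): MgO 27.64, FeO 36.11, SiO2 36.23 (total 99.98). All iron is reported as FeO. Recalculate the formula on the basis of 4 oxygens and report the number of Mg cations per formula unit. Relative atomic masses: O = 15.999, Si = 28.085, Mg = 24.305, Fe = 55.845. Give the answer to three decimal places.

1.146 Mg apfu

27.64 wt% MgO ÷ 40.304 g/mol = 0.68579 mol, giving 0.68579 Mg and 0.68579 O.
36.11 wt% FeO ÷ 71.844 g/mol = 0.50262 mol, giving 0.50262 Fe and 0.50262 O.
36.23 wt% SiO2 ÷ 60.083 g/mol = 0.60300 mol, giving 0.60300 Si and 1.20600 O.
Oxygen sums to 2.39441; scaling by 4/2.39441 = 1.67056 puts the formula on 4 O.
Mg: 0.68579 × 1.67056 = 1.146 atoms per formula unit.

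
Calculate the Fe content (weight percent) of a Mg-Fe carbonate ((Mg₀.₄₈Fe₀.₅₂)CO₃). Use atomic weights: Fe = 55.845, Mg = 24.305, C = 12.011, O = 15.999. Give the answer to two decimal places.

M((Mg₀.₄₈Fe₀.₅₂)CO₃) = 100.714 g/mol.
Fe contributes 0.52 × 55.845 = 29.039 g per mole.
29.039/100.714 = 0.2883 → 28.83%.

28.83 weight percent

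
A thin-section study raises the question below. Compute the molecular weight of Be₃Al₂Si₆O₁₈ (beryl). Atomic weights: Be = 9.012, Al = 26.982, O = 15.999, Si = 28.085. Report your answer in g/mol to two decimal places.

M = 3*9.012 + 2*26.982 + 6*28.085 + 18*15.999

537.49 g/mol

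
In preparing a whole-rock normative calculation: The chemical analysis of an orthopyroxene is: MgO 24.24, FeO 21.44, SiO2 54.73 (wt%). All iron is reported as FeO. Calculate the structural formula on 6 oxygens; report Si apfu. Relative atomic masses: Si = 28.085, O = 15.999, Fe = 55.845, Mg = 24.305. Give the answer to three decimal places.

2.008 Si apfu

MgO: 24.24/40.304 = 0.60143 mol → 0.60143 mol Mg, 0.60143 mol O.
FeO: 21.44/71.844 = 0.29842 mol → 0.29842 mol Fe, 0.29842 mol O.
SiO2: 54.73/60.083 = 0.91091 mol → 0.91091 mol Si, 1.82182 mol O.
Total oxygen = 2.72167 mol. Normalization factor = 6/2.72167 = 2.20453.
Si per 6 O = 0.91091 × 2.20453 = 2.008.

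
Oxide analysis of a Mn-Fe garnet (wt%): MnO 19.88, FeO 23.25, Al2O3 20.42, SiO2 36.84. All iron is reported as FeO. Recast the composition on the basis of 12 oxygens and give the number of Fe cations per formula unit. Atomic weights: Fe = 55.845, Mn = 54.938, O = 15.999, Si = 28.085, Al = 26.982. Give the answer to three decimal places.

1.597 Fe apfu

19.88 wt% MnO ÷ 70.937 g/mol = 0.28025 mol, giving 0.28025 Mn and 0.28025 O.
23.25 wt% FeO ÷ 71.844 g/mol = 0.32362 mol, giving 0.32362 Fe and 0.32362 O.
20.42 wt% Al2O3 ÷ 101.961 g/mol = 0.20027 mol, giving 0.40054 Al and 0.60081 O.
36.84 wt% SiO2 ÷ 60.083 g/mol = 0.61315 mol, giving 0.61315 Si and 1.22630 O.
Oxygen sums to 2.43098; scaling by 12/2.43098 = 4.93628 puts the formula on 12 O.
Fe: 0.32362 × 4.93628 = 1.597 atoms per formula unit.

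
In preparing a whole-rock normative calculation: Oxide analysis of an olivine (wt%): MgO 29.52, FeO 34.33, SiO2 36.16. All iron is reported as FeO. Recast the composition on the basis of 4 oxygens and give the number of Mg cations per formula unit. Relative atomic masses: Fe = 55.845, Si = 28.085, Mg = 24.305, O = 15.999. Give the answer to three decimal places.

MgO: 29.52/40.304 = 0.73243 mol → 0.73243 mol Mg, 0.73243 mol O.
FeO: 34.33/71.844 = 0.47784 mol → 0.47784 mol Fe, 0.47784 mol O.
SiO2: 36.16/60.083 = 0.60183 mol → 0.60183 mol Si, 1.20366 mol O.
Total oxygen = 2.41393 mol. Normalization factor = 4/2.41393 = 1.65705.
Mg per 4 O = 0.73243 × 1.65705 = 1.214.

1.214 Mg apfu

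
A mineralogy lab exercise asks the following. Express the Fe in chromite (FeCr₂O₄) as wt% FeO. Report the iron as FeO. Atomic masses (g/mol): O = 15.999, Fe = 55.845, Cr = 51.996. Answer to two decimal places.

M(FeCr₂O₄) = 223.833 g/mol; M(FeO) = 71.844 g/mol.
Moles FeO per formula unit = 1 Fe ÷ 1 = 1.0000.
FeO fraction = (1.0000 × 71.844) / 223.833 = 71.844/223.833 = 0.3210.

32.10 wt%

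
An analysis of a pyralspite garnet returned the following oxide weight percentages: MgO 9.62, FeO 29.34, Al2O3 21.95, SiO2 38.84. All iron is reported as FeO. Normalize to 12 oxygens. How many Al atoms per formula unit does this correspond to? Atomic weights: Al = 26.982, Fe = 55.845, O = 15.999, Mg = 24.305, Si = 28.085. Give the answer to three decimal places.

MgO (M=40.304): mol = 0.23869; Mg = 0.23869, O = 0.23869.
FeO (M=71.844): mol = 0.40838; Fe = 0.40838, O = 0.40838.
Al2O3 (M=101.961): mol = 0.21528; Al = 0.43056, O = 0.64584.
SiO2 (M=60.083): mol = 0.64644; Si = 0.64644, O = 1.29288.
ΣO = 2.58579; factor = 12/ΣO = 4.64075.
Al apfu = 0.43056 × 4.64075 = 1.998.

1.998 Al apfu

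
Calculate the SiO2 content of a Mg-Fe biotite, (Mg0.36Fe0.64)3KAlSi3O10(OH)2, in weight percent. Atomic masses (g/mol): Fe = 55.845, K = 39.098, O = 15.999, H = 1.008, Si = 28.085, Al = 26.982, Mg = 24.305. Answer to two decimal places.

37.72 wt%

Formula mass = 477.811 g/mol.
3 Si → 3.0000 mol SiO2 per formula unit; M(SiO2) = 60.083, so SiO2 mass = 180.249 g.
180.249/477.811 × 100 = 37.72 wt%.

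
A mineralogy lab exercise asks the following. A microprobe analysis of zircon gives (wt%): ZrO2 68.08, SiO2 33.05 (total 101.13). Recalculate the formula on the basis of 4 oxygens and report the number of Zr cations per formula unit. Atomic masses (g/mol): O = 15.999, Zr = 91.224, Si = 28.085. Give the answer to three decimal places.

1.002 Zr apfu

ZrO2: 68.08/123.222 = 0.55250 mol → 0.55250 mol Zr, 1.10500 mol O.
SiO2: 33.05/60.083 = 0.55007 mol → 0.55007 mol Si, 1.10014 mol O.
Total oxygen = 2.20514 mol. Normalization factor = 4/2.20514 = 1.81394.
Zr per 4 O = 0.55250 × 1.81394 = 1.002.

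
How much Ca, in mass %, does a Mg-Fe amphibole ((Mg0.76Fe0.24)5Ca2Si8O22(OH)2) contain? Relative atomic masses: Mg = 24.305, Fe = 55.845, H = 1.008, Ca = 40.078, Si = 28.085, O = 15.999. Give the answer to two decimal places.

9.43 mass %

Molar mass of (Mg0.76Fe0.24)5Ca2Si8O22(OH)2: 3.80×24.305 + 1.20×55.845 + 2×40.078 + 8×28.085 + 24×15.999 + 2×1.008 = 850.201 g/mol.
Mass of Ca per formula unit: 2 × 40.078 = 80.156 g.
Weight fraction Ca = 80.156 / 850.201 = 0.0943.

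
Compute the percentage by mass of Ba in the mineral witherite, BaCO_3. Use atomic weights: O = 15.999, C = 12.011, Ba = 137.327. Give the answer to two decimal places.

Molar mass of BaCO_3: 1·137.327 + 1·12.011 + 3·15.999 = 197.335 g/mol.
Mass of Ba per formula unit: 1 × 137.327 = 137.327 g.
Weight fraction Ba = 137.327 / 197.335 = 0.6959.

69.59 mass %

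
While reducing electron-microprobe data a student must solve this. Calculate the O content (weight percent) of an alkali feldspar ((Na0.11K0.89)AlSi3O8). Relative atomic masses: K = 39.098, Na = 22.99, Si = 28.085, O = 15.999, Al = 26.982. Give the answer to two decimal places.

46.28 weight percent

M((Na0.11K0.89)AlSi3O8) = 276.555 g/mol.
O contributes 8 × 15.999 = 127.992 g per mole.
127.992/276.555 = 0.4628 → 46.28%.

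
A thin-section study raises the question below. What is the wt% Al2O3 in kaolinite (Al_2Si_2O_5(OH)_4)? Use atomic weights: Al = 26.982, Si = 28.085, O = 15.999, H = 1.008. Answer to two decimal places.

Formula mass = 258.157 g/mol.
2 Al → 1.0000 mol Al2O3 per formula unit; M(Al2O3) = 101.961, so Al2O3 mass = 101.961 g.
101.961/258.157 × 100 = 39.50 wt%.

39.50 wt%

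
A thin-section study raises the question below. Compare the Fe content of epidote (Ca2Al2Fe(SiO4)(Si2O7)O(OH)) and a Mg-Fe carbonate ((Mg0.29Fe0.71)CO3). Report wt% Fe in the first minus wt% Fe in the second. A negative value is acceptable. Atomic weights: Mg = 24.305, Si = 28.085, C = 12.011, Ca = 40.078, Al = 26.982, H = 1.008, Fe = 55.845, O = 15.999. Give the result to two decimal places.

Fe in Ca2Al2Fe(SiO4)(Si2O7)O(OH): molar mass 483.215 g/mol; 1×55.845 = 55.845 g → 11.56 wt%.
Fe in (Mg0.29Fe0.71)CO3: molar mass 106.706 g/mol; 0.71×55.845 = 39.650 g → 37.16 wt%.
Difference = 11.56 − 37.16 = -25.60 percentage points.

-25.60 percentage points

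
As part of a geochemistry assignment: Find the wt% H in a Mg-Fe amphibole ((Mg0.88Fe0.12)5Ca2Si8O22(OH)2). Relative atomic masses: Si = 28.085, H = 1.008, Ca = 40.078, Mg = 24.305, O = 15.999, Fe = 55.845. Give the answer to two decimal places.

0.24 weight percent

Formula mass = 4.40×24.305 + 0.60×55.845 + 2×40.078 + 8×28.085 + 24×15.999 + 2×1.008 = 831.277 g/mol, of which 2.016 g is H.
So H makes up 2.016/831.277 = 0.0024 of the mass, i.e. 0.24%.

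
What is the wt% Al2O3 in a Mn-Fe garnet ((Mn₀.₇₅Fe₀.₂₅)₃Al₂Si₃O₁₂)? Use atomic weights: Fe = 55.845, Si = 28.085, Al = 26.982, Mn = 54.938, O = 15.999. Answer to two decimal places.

Molar mass of (Mn₀.₇₅Fe₀.₂₅)₃Al₂Si₃O₁₂ = 2.25·54.938 + 0.75·55.845 + 2·26.982 + 3·28.085 + 12·15.999 = 495.701 g/mol.
Each formula unit contains 2 Al, equivalent to 2/2 = 1.0000 mol Al2O3.
M(Al2O3) = 2×26.982 + 3×15.999 = 101.961 g/mol.
Mass of Al2O3 per formula unit = 1.0000 × 101.961 = 101.961 g.
Al2O3 wt% = 101.961 / 495.701 × 100 = 20.57%.

20.57 wt%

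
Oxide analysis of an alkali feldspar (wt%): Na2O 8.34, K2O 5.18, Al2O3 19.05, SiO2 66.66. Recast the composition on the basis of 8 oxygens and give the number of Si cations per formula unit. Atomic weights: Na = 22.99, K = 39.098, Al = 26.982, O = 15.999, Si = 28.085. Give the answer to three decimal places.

Na2O (M=61.979): mol = 0.13456; Na = 0.26912, O = 0.13456.
K2O (M=94.195): mol = 0.05499; K = 0.10998, O = 0.05499.
Al2O3 (M=101.961): mol = 0.18684; Al = 0.37368, O = 0.56052.
SiO2 (M=60.083): mol = 1.10947; Si = 1.10947, O = 2.21894.
ΣO = 2.96901; factor = 8/ΣO = 2.69450.
Si apfu = 1.10947 × 2.69450 = 2.989.

2.989 Si apfu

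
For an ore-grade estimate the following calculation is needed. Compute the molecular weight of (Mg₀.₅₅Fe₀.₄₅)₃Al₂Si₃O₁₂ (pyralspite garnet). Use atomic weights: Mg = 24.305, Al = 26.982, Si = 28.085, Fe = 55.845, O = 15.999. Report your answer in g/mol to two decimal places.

M = 1.65×24.305 + 1.35×55.845 + 2×26.982 + 3×28.085 + 12×15.999

445.70 g/mol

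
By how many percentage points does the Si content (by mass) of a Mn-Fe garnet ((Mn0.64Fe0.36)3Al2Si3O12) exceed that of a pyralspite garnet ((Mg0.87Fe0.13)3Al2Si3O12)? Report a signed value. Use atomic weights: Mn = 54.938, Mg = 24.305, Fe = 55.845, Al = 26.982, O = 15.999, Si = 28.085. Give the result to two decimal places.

-3.29 percentage points

M((Mn0.64Fe0.36)3Al2Si3O12) = 496.001 g/mol, so wt% Si = 84.255/496.001 × 100 = 16.99%.
M((Mg0.87Fe0.13)3Al2Si3O12) = 415.423 g/mol, so wt% Si = 84.255/415.423 × 100 = 20.28%.
16.99 − 20.28 = -3.29 pp.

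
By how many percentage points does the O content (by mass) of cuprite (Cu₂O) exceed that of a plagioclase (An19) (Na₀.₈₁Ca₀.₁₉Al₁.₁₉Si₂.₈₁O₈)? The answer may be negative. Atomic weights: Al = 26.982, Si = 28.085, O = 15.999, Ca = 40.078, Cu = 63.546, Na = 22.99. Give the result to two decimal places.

-37.07 percentage points

M(Cu₂O) = 143.091 g/mol, so wt% O = 15.999/143.091 × 100 = 11.18%.
M(Na₀.₈₁Ca₀.₁₉Al₁.₁₉Si₂.₈₁O₈) = 265.256 g/mol, so wt% O = 127.992/265.256 × 100 = 48.25%.
11.18 − 48.25 = -37.07 pp.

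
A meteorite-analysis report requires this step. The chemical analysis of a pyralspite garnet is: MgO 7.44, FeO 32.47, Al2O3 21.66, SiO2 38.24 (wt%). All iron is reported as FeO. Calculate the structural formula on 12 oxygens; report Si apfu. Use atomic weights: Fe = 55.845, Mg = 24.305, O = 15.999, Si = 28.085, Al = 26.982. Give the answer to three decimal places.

2.999 Si apfu

MgO (M=40.304): mol = 0.18460; Mg = 0.18460, O = 0.18460.
FeO (M=71.844): mol = 0.45195; Fe = 0.45195, O = 0.45195.
Al2O3 (M=101.961): mol = 0.21243; Al = 0.42486, O = 0.63729.
SiO2 (M=60.083): mol = 0.63645; Si = 0.63645, O = 1.27290.
ΣO = 2.54674; factor = 12/ΣO = 4.71191.
Si apfu = 0.63645 × 4.71191 = 2.999.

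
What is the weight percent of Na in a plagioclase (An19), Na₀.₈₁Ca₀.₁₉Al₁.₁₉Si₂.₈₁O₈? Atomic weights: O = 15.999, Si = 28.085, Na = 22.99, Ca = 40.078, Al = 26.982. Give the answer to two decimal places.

M(Na₀.₈₁Ca₀.₁₉Al₁.₁₉Si₂.₈₁O₈) = 265.256 g/mol.
Na contributes 0.81 × 22.99 = 18.622 g per mole.
18.622/265.256 = 0.0702 → 7.02%.

7.02 wt%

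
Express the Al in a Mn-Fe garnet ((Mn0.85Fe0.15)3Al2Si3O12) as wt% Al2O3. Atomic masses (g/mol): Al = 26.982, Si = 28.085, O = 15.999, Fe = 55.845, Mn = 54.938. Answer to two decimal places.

20.58 wt%

Molar mass of (Mn0.85Fe0.15)3Al2Si3O12 = 2.55*54.938 + 0.45*55.845 + 2*26.982 + 3*28.085 + 12*15.999 = 495.429 g/mol.
Each formula unit contains 2 Al, equivalent to 2/2 = 1.0000 mol Al2O3.
M(Al2O3) = 2×26.982 + 3×15.999 = 101.961 g/mol.
Mass of Al2O3 per formula unit = 1.0000 × 101.961 = 101.961 g.
Al2O3 wt% = 101.961 / 495.429 × 100 = 20.58%.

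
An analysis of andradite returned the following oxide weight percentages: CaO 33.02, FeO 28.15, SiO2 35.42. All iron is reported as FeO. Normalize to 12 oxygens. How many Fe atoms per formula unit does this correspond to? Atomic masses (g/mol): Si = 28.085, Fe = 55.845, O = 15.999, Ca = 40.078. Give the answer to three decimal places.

2.177 Fe apfu

33.02 wt% CaO ÷ 56.077 g/mol = 0.58883 mol, giving 0.58883 Ca and 0.58883 O.
28.15 wt% FeO ÷ 71.844 g/mol = 0.39182 mol, giving 0.39182 Fe and 0.39182 O.
35.42 wt% SiO2 ÷ 60.083 g/mol = 0.58952 mol, giving 0.58952 Si and 1.17904 O.
Oxygen sums to 2.15969; scaling by 12/2.15969 = 5.55635 puts the formula on 12 O.
Fe: 0.39182 × 5.55635 = 2.177 atoms per formula unit.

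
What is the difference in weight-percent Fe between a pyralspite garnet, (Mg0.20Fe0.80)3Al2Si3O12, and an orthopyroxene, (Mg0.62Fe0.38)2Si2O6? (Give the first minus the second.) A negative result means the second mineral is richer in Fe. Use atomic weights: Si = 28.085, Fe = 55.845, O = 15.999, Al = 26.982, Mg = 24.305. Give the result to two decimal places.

9.11 percentage points

Fe in (Mg0.20Fe0.80)3Al2Si3O12: molar mass 478.818 g/mol; 2.40×55.845 = 134.028 g → 27.99 wt%.
Fe in (Mg0.62Fe0.38)2Si2O6: molar mass 224.744 g/mol; 0.76×55.845 = 42.442 g → 18.88 wt%.
Difference = 27.99 − 18.88 = 9.11 percentage points.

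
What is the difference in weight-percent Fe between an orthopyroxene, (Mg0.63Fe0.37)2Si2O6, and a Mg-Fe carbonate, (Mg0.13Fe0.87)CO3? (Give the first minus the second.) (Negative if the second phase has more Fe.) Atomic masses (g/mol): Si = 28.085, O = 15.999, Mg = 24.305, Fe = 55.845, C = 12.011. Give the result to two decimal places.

-25.04 percentage points

Fe in (Mg0.63Fe0.37)2Si2O6: molar mass 224.114 g/mol; 0.74×55.845 = 41.325 g → 18.44 wt%.
Fe in (Mg0.13Fe0.87)CO3: molar mass 111.753 g/mol; 0.87×55.845 = 48.585 g → 43.48 wt%.
Difference = 18.44 − 43.48 = -25.04 percentage points.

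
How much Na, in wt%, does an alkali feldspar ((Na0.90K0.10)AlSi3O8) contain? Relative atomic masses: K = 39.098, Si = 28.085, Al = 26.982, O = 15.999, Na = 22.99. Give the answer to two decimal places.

7.84 wt%

Formula mass = 0.90×22.99 + 0.10×39.098 + 1×26.982 + 3×28.085 + 8×15.999 = 263.830 g/mol, of which 20.691 g is Na.
So Na makes up 20.691/263.830 = 0.0784 of the mass, i.e. 7.84%.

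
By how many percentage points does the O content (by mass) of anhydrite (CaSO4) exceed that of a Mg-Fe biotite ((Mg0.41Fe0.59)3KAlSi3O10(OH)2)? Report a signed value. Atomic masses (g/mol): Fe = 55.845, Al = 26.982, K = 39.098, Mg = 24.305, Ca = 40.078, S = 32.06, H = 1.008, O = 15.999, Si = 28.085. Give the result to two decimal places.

First mineral: 63.996 g O in 136.134 g formula = 47.01 wt% O.
Second mineral: 191.988 g O in 473.080 g formula = 40.58 wt% O.
47.01% − 40.58% gives a difference of 6.43 percentage points.

6.43 percentage points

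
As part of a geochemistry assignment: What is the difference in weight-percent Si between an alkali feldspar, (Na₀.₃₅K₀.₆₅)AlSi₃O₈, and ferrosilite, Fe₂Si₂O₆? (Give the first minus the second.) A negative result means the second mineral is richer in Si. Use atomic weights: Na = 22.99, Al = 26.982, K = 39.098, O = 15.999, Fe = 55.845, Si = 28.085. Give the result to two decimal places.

Si in (Na₀.₃₅K₀.₆₅)AlSi₃O₈: molar mass 272.689 g/mol; 3×28.085 = 84.255 g → 30.90 wt%.
Si in Fe₂Si₂O₆: molar mass 263.854 g/mol; 2×28.085 = 56.170 g → 21.29 wt%.
Difference = 30.90 − 21.29 = 9.61 percentage points.

9.61 percentage points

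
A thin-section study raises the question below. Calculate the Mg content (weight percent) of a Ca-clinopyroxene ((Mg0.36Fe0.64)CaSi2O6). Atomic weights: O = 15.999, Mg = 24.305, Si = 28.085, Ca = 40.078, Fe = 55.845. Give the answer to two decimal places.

3.70 weight percent

Molar mass of (Mg0.36Fe0.64)CaSi2O6: 0.36×24.305 + 0.64×55.845 + 1×40.078 + 2×28.085 + 6×15.999 = 236.733 g/mol.
Mass of Mg per formula unit: 0.36 × 24.305 = 8.750 g.
Weight fraction Mg = 8.750 / 236.733 = 0.0370.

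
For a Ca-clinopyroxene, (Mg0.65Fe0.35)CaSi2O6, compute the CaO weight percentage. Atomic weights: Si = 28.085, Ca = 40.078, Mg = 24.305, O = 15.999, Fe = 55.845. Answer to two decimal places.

Formula mass = 227.586 g/mol.
1 Ca → 1.0000 mol CaO per formula unit; M(CaO) = 56.077, so CaO mass = 56.077 g.
56.077/227.586 × 100 = 24.64 wt%.

24.64 wt%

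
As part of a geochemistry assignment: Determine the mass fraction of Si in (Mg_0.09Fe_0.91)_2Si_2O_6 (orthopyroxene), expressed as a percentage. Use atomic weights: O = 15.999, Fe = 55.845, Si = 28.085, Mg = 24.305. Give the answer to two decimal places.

Molar mass of (Mg_0.09Fe_0.91)_2Si_2O_6: 0.18·24.305 + 1.82·55.845 + 2·28.085 + 6·15.999 = 258.177 g/mol.
Mass of Si per formula unit: 2 × 28.085 = 56.170 g.
Weight fraction Si = 56.170 / 258.177 = 0.2176.

21.76 mass %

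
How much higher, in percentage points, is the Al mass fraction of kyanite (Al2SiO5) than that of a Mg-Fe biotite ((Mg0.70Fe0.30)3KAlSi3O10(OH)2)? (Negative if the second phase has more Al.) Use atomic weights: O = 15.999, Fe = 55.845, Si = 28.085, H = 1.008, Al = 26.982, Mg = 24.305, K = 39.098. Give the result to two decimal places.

M(Al2SiO5) = 162.044 g/mol, so wt% Al = 53.964/162.044 × 100 = 33.30%.
M((Mg0.70Fe0.30)3KAlSi3O10(OH)2) = 445.640 g/mol, so wt% Al = 26.982/445.640 × 100 = 6.05%.
33.30 − 6.05 = 27.25 pp.

27.25 percentage points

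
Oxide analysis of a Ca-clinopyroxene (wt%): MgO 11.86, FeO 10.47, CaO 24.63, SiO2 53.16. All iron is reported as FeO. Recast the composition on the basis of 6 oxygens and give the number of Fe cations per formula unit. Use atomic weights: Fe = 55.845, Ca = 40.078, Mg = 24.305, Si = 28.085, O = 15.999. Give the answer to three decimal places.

0.330 Fe apfu

11.86 wt% MgO ÷ 40.304 g/mol = 0.29426 mol, giving 0.29426 Mg and 0.29426 O.
10.47 wt% FeO ÷ 71.844 g/mol = 0.14573 mol, giving 0.14573 Fe and 0.14573 O.
24.63 wt% CaO ÷ 56.077 g/mol = 0.43922 mol, giving 0.43922 Ca and 0.43922 O.
53.16 wt% SiO2 ÷ 60.083 g/mol = 0.88478 mol, giving 0.88478 Si and 1.76956 O.
Oxygen sums to 2.64877; scaling by 6/2.64877 = 2.26520 puts the formula on 6 O.
Fe: 0.14573 × 2.26520 = 0.330 atoms per formula unit.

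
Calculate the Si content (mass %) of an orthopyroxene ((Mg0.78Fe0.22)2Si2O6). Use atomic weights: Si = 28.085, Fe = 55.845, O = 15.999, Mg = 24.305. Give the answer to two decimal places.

26.17 mass %

M((Mg0.78Fe0.22)2Si2O6) = 214.652 g/mol.
Si contributes 2 × 28.085 = 56.170 g per mole.
56.170/214.652 = 0.2617 → 26.17%.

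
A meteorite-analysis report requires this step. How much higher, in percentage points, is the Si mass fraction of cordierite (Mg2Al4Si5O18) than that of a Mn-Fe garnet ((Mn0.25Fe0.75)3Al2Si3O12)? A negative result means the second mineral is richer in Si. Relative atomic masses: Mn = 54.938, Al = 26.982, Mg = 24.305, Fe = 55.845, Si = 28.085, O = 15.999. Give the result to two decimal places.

Si in Mg2Al4Si5O18: molar mass 584.945 g/mol; 5×28.085 = 140.425 g → 24.01 wt%.
Si in (Mn0.25Fe0.75)3Al2Si3O12: molar mass 497.062 g/mol; 3×28.085 = 84.255 g → 16.95 wt%.
Difference = 24.01 − 16.95 = 7.06 percentage points.

7.06 percentage points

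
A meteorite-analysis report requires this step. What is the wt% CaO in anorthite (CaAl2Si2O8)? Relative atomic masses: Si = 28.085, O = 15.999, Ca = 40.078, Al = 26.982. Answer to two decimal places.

20.16 wt%

M(CaAl2Si2O8) = 278.204 g/mol; M(CaO) = 56.077 g/mol.
Moles CaO per formula unit = 1 Ca ÷ 1 = 1.0000.
CaO fraction = (1.0000 × 56.077) / 278.204 = 56.077/278.204 = 0.2016.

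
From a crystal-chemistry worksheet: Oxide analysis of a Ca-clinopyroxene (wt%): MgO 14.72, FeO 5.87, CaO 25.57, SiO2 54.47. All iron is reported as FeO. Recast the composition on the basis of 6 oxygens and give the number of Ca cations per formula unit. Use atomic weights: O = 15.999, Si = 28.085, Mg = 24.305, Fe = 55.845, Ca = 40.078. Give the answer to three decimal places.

1.007 Ca apfu

MgO (M=40.304): mol = 0.36522; Mg = 0.36522, O = 0.36522.
FeO (M=71.844): mol = 0.08170; Fe = 0.08170, O = 0.08170.
CaO (M=56.077): mol = 0.45598; Ca = 0.45598, O = 0.45598.
SiO2 (M=60.083): mol = 0.90658; Si = 0.90658, O = 1.81316.
ΣO = 2.71606; factor = 6/ΣO = 2.20908.
Ca apfu = 0.45598 × 2.20908 = 1.007.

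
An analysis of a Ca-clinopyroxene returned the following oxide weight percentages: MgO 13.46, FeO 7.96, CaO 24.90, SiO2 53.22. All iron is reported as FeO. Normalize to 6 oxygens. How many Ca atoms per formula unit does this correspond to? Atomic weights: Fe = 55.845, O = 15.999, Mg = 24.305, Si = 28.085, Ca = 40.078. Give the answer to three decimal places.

13.46 wt% MgO ÷ 40.304 g/mol = 0.33396 mol, giving 0.33396 Mg and 0.33396 O.
7.96 wt% FeO ÷ 71.844 g/mol = 0.11080 mol, giving 0.11080 Fe and 0.11080 O.
24.90 wt% CaO ÷ 56.077 g/mol = 0.44403 mol, giving 0.44403 Ca and 0.44403 O.
53.22 wt% SiO2 ÷ 60.083 g/mol = 0.88577 mol, giving 0.88577 Si and 1.77154 O.
Oxygen sums to 2.66033; scaling by 6/2.66033 = 2.25536 puts the formula on 6 O.
Ca: 0.44403 × 2.25536 = 1.001 atoms per formula unit.

1.001 Ca apfu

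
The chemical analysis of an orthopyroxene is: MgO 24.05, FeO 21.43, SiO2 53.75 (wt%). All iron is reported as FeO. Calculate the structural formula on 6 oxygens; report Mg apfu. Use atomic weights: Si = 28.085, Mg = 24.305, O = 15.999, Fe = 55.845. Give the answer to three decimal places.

1.334 Mg apfu

24.05 wt% MgO ÷ 40.304 g/mol = 0.59671 mol, giving 0.59671 Mg and 0.59671 O.
21.43 wt% FeO ÷ 71.844 g/mol = 0.29829 mol, giving 0.29829 Fe and 0.29829 O.
53.75 wt% SiO2 ÷ 60.083 g/mol = 0.89460 mol, giving 0.89460 Si and 1.78920 O.
Oxygen sums to 2.68420; scaling by 6/2.68420 = 2.23530 puts the formula on 6 O.
Mg: 0.59671 × 2.23530 = 1.334 atoms per formula unit.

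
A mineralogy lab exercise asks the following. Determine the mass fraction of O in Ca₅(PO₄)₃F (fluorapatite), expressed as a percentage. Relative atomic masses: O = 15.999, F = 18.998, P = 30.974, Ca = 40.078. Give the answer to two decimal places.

Molar mass of Ca₅(PO₄)₃F: 5*40.078 + 3*30.974 + 12*15.999 + 1*18.998 = 504.298 g/mol.
Mass of O per formula unit: 12 × 15.999 = 191.988 g.
Weight fraction O = 191.988 / 504.298 = 0.3807.

38.07 mass %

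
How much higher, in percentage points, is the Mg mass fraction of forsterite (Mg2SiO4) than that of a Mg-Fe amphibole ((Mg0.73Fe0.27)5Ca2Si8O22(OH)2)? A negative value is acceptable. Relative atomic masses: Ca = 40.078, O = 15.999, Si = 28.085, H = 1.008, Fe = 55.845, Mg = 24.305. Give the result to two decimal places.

M(Mg2SiO4) = 140.691 g/mol, so wt% Mg = 48.610/140.691 × 100 = 34.55%.
M((Mg0.73Fe0.27)5Ca2Si8O22(OH)2) = 854.932 g/mol, so wt% Mg = 88.713/854.932 × 100 = 10.38%.
34.55 − 10.38 = 24.17 pp.

24.17 percentage points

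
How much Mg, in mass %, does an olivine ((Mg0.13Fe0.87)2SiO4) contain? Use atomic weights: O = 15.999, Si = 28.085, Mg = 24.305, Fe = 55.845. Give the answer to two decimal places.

M((Mg0.13Fe0.87)2SiO4) = 195.571 g/mol.
Mg contributes 0.26 × 24.305 = 6.319 g per mole.
6.319/195.571 = 0.0323 → 3.23%.

3.23 mass %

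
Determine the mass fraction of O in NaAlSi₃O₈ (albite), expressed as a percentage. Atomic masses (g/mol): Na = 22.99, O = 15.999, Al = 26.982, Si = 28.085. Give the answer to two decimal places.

48.81 mass %

M(NaAlSi₃O₈) = 262.219 g/mol.
O contributes 8 × 15.999 = 127.992 g per mole.
127.992/262.219 = 0.4881 → 48.81%.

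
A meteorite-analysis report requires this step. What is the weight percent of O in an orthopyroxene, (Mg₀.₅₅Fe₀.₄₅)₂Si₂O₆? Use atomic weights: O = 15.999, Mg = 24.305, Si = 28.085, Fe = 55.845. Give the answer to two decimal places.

41.89 mass %

M((Mg₀.₅₅Fe₀.₄₅)₂Si₂O₆) = 229.160 g/mol.
O contributes 6 × 15.999 = 95.994 g per mole.
95.994/229.160 = 0.4189 → 41.89%.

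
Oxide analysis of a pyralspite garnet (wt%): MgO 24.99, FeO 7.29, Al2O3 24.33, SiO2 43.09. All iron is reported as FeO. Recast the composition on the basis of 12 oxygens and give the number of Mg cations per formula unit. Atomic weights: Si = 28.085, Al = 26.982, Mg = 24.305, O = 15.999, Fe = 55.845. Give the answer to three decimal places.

2.591 Mg apfu

MgO (M=40.304): mol = 0.62004; Mg = 0.62004, O = 0.62004.
FeO (M=71.844): mol = 0.10147; Fe = 0.10147, O = 0.10147.
Al2O3 (M=101.961): mol = 0.23862; Al = 0.47724, O = 0.71586.
SiO2 (M=60.083): mol = 0.71717; Si = 0.71717, O = 1.43434.
ΣO = 2.87171; factor = 12/ΣO = 4.17869.
Mg apfu = 0.62004 × 4.17869 = 2.591.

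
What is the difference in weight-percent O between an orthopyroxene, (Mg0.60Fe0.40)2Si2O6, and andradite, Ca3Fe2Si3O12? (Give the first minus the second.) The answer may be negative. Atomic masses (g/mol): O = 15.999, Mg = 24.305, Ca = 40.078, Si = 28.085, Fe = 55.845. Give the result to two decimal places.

M((Mg0.60Fe0.40)2Si2O6) = 226.006 g/mol, so wt% O = 95.994/226.006 × 100 = 42.47%.
M(Ca3Fe2Si3O12) = 508.167 g/mol, so wt% O = 191.988/508.167 × 100 = 37.78%.
42.47 − 37.78 = 4.69 pp.

4.69 percentage points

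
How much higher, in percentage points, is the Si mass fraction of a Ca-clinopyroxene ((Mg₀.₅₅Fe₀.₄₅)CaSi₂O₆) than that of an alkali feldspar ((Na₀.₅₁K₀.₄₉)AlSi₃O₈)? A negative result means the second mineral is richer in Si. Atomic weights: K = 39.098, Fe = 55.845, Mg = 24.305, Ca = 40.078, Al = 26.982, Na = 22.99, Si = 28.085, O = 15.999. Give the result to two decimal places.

-6.85 percentage points

First mineral: 56.170 g Si in 230.740 g formula = 24.34 wt% Si.
Second mineral: 84.255 g Si in 270.112 g formula = 31.19 wt% Si.
24.34% − 31.19% gives a difference of -6.85 percentage points.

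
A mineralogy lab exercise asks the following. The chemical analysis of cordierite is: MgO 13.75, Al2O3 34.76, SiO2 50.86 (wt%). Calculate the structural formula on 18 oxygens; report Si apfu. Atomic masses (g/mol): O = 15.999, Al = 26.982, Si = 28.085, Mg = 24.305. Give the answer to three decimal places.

13.75 wt% MgO ÷ 40.304 g/mol = 0.34116 mol, giving 0.34116 Mg and 0.34116 O.
34.76 wt% Al2O3 ÷ 101.961 g/mol = 0.34091 mol, giving 0.68182 Al and 1.02273 O.
50.86 wt% SiO2 ÷ 60.083 g/mol = 0.84650 mol, giving 0.84650 Si and 1.69300 O.
Oxygen sums to 3.05689; scaling by 18/3.05689 = 5.88834 puts the formula on 18 O.
Si: 0.84650 × 5.88834 = 4.984 atoms per formula unit.

4.984 Si apfu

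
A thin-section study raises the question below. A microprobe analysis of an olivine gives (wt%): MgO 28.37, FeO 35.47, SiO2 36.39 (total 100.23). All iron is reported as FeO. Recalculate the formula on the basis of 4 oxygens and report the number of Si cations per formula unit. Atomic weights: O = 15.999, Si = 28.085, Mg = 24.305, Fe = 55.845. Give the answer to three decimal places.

MgO: 28.37/40.304 = 0.70390 mol → 0.70390 mol Mg, 0.70390 mol O.
FeO: 35.47/71.844 = 0.49371 mol → 0.49371 mol Fe, 0.49371 mol O.
SiO2: 36.39/60.083 = 0.60566 mol → 0.60566 mol Si, 1.21132 mol O.
Total oxygen = 2.40893 mol. Normalization factor = 4/2.40893 = 1.66049.
Si per 4 O = 0.60566 × 1.66049 = 1.006.

1.006 Si apfu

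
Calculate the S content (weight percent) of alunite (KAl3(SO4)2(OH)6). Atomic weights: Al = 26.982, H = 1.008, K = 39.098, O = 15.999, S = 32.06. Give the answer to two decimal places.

15.48 weight percent

M(KAl3(SO4)2(OH)6) = 414.198 g/mol.
S contributes 2 × 32.06 = 64.120 g per mole.
64.120/414.198 = 0.1548 → 15.48%.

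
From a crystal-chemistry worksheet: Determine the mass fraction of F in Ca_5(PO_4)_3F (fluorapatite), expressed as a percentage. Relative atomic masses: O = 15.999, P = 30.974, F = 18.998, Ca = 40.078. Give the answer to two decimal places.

3.77 weight percent

Formula mass = 5·40.078 + 3·30.974 + 12·15.999 + 1·18.998 = 504.298 g/mol, of which 18.998 g is F.
So F makes up 18.998/504.298 = 0.0377 of the mass, i.e. 3.77%.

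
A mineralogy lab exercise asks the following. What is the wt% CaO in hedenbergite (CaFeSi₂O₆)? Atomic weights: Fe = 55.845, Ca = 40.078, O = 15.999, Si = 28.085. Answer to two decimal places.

Formula mass = 248.087 g/mol.
1 Ca → 1.0000 mol CaO per formula unit; M(CaO) = 56.077, so CaO mass = 56.077 g.
56.077/248.087 × 100 = 22.60 wt%.

22.60 wt%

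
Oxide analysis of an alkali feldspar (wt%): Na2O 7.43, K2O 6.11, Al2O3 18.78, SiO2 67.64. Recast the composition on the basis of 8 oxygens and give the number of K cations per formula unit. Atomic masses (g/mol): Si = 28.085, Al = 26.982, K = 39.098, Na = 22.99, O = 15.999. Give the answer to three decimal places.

Na2O: 7.43/61.979 = 0.11988 mol → 0.23976 mol Na, 0.11988 mol O.
K2O: 6.11/94.195 = 0.06487 mol → 0.12974 mol K, 0.06487 mol O.
Al2O3: 18.78/101.961 = 0.18419 mol → 0.36838 mol Al, 0.55257 mol O.
SiO2: 67.64/60.083 = 1.12578 mol → 1.12578 mol Si, 2.25156 mol O.
Total oxygen = 2.98888 mol. Normalization factor = 8/2.98888 = 2.67659.
K per 8 O = 0.12974 × 2.67659 = 0.347.

0.347 K apfu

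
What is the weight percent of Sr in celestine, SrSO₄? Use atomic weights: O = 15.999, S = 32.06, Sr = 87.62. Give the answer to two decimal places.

M(SrSO₄) = 183.676 g/mol.
Sr contributes 1 × 87.62 = 87.620 g per mole.
87.620/183.676 = 0.4770 → 47.70%.

47.70 mass %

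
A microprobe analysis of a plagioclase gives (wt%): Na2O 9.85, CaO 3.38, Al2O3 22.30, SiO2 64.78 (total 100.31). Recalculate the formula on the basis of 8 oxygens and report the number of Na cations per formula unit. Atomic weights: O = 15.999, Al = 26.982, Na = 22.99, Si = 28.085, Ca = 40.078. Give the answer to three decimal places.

Na2O: 9.85/61.979 = 0.15892 mol → 0.31784 mol Na, 0.15892 mol O.
CaO: 3.38/56.077 = 0.06027 mol → 0.06027 mol Ca, 0.06027 mol O.
Al2O3: 22.30/101.961 = 0.21871 mol → 0.43742 mol Al, 0.65613 mol O.
SiO2: 64.78/60.083 = 1.07818 mol → 1.07818 mol Si, 2.15636 mol O.
Total oxygen = 3.03168 mol. Normalization factor = 8/3.03168 = 2.63880.
Na per 8 O = 0.31784 × 2.63880 = 0.839.

0.839 Na apfu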